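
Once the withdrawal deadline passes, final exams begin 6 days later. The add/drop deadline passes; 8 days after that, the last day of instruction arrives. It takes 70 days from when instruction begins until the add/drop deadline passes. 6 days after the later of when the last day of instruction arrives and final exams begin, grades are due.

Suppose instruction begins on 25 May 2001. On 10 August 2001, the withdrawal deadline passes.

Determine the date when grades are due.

22 August 2001

Instruction begins: May 25, 2001.
The add/drop deadline passes: May 25, 2001 + 70 days = Aug 3, 2001.
The last day of instruction arrives: Aug 3, 2001 + 8 days = Aug 11, 2001.
The withdrawal deadline passes: Aug 10, 2001.
Final exams begin: Aug 10, 2001 + 6 days = Aug 16, 2001.
Both prerequisites met — the last day of instruction arrives (Aug 11, 2001), final exams begin (Aug 16, 2001); the later is Aug 16, 2001.
Grades are due: Aug 16, 2001 + 6 days = Aug 22, 2001.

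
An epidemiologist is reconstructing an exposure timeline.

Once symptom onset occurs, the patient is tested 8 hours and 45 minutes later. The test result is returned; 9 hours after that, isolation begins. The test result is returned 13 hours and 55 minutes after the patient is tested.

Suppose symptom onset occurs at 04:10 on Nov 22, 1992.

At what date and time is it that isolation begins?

11:50 on Nov 23, 1992

Symptom onset occurs: 04:10 Nov 22, 1992.
The patient is tested: 04:10 Nov 22, 1992 + 8h45m = 12:55 Nov 22, 1992.
The test result is returned: 12:55 Nov 22, 1992 + 13h55m = 02:50 Nov 23, 1992.
Isolation begins: 02:50 Nov 23, 1992 + 9h = 11:50 Nov 23, 1992.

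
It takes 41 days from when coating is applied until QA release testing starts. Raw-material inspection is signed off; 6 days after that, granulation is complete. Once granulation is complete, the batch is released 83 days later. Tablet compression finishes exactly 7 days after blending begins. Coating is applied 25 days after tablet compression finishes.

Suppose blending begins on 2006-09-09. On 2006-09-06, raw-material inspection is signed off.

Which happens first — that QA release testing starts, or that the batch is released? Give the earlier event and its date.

QA release testing starts — 2006-11-21

Blending begins: Sep 9, 2006.
Tablet compression finishes: Sep 9, 2006 + 7 days = Sep 16, 2006.
Coating is applied: Sep 16, 2006 + 25 days = Oct 11, 2006.
QA release testing starts: Oct 11, 2006 + 41 days = Nov 21, 2006.
Raw-material inspection is signed off: Sep 6, 2006.
Granulation is complete: Sep 6, 2006 + 6 days = Sep 12, 2006.
The batch is released: Sep 12, 2006 + 83 days = Dec 4, 2006.
Comparing: QA release testing starts on Nov 21, 2006 vs the batch is released on Dec 4, 2006. Earlier: QA release testing starts.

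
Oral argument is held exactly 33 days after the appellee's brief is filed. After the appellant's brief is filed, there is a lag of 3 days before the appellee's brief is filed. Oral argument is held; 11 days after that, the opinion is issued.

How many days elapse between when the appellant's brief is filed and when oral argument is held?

Causal path: the appellant's brief is filed → the appellee's brief is filed → oral argument is held.
Total delay along the path: 3 + 33 = 36 days.

36 days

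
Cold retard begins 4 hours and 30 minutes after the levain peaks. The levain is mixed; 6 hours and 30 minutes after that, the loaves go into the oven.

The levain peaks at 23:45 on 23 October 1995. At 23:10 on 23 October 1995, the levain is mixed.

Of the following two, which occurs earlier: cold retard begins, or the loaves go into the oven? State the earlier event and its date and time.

Cold retard begins — 04:15 on 24 October 1995

The levain peaks: 23:45 Oct 23, 1995.
Cold retard begins: 23:45 Oct 23, 1995 + 4h30m = 04:15 Oct 24, 1995.
The levain is mixed: 23:10 Oct 23, 1995.
The loaves go into the oven: 23:10 Oct 23, 1995 + 6h30m = 05:40 Oct 24, 1995.
Comparing: cold retard begins at 04:15 Oct 24, 1995 vs the loaves go into the oven at 05:40 Oct 24, 1995. Earlier: cold retard begins.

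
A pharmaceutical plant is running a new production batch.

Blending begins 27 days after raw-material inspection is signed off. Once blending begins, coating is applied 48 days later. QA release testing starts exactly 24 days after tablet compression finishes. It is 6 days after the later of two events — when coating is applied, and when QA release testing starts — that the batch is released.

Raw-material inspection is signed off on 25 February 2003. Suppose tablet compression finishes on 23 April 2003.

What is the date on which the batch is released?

Raw-material inspection is signed off: Feb 25, 2003.
Blending begins: Feb 25, 2003 + 27 days = Mar 24, 2003.
Coating is applied: Mar 24, 2003 + 48 days = May 11, 2003.
Tablet compression finishes: Apr 23, 2003.
QA release testing starts: Apr 23, 2003 + 24 days = May 17, 2003.
Both prerequisites met — coating is applied (May 11, 2003), QA release testing starts (May 17, 2003); the later is May 17, 2003.
The batch is released: May 17, 2003 + 6 days = May 23, 2003.

23 May 2003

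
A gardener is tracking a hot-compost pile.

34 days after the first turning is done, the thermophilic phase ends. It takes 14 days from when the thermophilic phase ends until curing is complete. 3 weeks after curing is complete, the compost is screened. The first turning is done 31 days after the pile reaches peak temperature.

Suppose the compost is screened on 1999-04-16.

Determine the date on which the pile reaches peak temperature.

The compost is screened: Apr 16, 1999.
Curing is complete: Apr 16, 1999 − 3 weeks = Mar 26, 1999.
The thermophilic phase ends: Mar 26, 1999 − 14 days = Mar 12, 1999.
The first turning is done: Mar 12, 1999 − 34 days = Feb 6, 1999.
The pile reaches peak temperature: Feb 6, 1999 − 31 days = Jan 6, 1999.

1999-01-06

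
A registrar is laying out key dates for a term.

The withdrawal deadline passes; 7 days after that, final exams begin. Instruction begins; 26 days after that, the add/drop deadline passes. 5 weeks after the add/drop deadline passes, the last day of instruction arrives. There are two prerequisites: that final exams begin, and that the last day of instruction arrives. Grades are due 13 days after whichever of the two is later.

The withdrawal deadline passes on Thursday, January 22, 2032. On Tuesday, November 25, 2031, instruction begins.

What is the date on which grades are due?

Wednesday, February 11, 2032

The withdrawal deadline passes: Jan 22, 2032.
Final exams begin: Jan 22, 2032 + 7 days = Jan 29, 2032.
Instruction begins: Nov 25, 2031.
The add/drop deadline passes: Nov 25, 2031 + 26 days = Dec 21, 2031.
The last day of instruction arrives: Dec 21, 2031 + 5 weeks = Jan 25, 2032.
Both prerequisites met — final exams begin (Jan 29, 2032), the last day of instruction arrives (Jan 25, 2032); the later is Jan 29, 2032.
Grades are due: Jan 29, 2032 + 13 days = Feb 11, 2032.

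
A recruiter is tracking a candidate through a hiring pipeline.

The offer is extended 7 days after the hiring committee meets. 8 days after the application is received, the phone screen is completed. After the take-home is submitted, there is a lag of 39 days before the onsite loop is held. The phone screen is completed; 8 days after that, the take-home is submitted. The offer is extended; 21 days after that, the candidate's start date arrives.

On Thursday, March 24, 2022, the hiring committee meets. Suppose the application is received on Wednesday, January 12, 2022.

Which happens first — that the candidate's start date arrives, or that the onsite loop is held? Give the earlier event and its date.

The hiring committee meets: Mar 24, 2022.
The offer is extended: Mar 24, 2022 + 7 days = Mar 31, 2022.
The candidate's start date arrives: Mar 31, 2022 + 21 days = Apr 21, 2022.
The application is received: Jan 12, 2022.
The phone screen is completed: Jan 12, 2022 + 8 days = Jan 20, 2022.
The take-home is submitted: Jan 20, 2022 + 8 days = Jan 28, 2022.
The onsite loop is held: Jan 28, 2022 + 39 days = Mar 8, 2022.
Comparing: the candidate's start date arrives on Apr 21, 2022 vs the onsite loop is held on Mar 8, 2022. Earlier: the onsite loop is held.

The onsite loop is held — Tuesday, March 8, 2022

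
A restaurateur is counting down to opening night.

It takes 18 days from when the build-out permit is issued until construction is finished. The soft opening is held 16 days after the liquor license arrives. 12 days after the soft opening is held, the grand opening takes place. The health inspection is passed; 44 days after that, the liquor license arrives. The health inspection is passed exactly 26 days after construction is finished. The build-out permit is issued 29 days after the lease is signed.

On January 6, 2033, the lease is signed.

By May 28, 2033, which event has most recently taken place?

The soft opening is held

The lease is signed: Jan 6, 2033.
The build-out permit is issued: Jan 6, 2033 + 29 days = Feb 4, 2033.
Construction is finished: Feb 4, 2033 + 18 days = Feb 22, 2033.
The health inspection is passed: Feb 22, 2033 + 26 days = Mar 20, 2033.
The liquor license arrives: Mar 20, 2033 + 44 days = May 3, 2033.
The soft opening is held: May 3, 2033 + 16 days = May 19, 2033.
The grand opening takes place: May 19, 2033 + 12 days = May 31, 2033.
May 28, 2033 falls between when the soft opening is held (May 19, 2033) and when the grand opening takes place (May 31, 2033).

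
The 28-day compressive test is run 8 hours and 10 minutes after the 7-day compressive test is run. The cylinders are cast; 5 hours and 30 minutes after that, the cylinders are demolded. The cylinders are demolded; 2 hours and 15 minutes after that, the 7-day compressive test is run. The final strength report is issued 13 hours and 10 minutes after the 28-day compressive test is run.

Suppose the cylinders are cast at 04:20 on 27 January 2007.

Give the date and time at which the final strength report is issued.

09:25 on 28 January 2007

The cylinders are cast: 04:20 Jan 27, 2007.
The cylinders are demolded: 04:20 Jan 27, 2007 + 5h30m = 09:50 Jan 27, 2007.
The 7-day compressive test is run: 09:50 Jan 27, 2007 + 2h15m = 12:05 Jan 27, 2007.
The 28-day compressive test is run: 12:05 Jan 27, 2007 + 8h10m = 20:15 Jan 27, 2007.
The final strength report is issued: 20:15 Jan 27, 2007 + 13h10m = 09:25 Jan 28, 2007.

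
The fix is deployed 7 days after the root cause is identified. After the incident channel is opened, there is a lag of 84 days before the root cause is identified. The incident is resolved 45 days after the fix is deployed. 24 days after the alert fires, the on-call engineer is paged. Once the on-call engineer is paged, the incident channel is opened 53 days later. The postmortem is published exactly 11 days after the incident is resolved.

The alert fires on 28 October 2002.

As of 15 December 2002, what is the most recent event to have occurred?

The on-call engineer is paged

The alert fires: Oct 28, 2002.
The on-call engineer is paged: Oct 28, 2002 + 24 days = Nov 21, 2002.
The incident channel is opened: Nov 21, 2002 + 53 days = Jan 13, 2003.
The root cause is identified: Jan 13, 2003 + 84 days = Apr 7, 2003.
The fix is deployed: Apr 7, 2003 + 7 days = Apr 14, 2003.
The incident is resolved: Apr 14, 2003 + 45 days = May 29, 2003.
The postmortem is published: May 29, 2003 + 11 days = Jun 9, 2003.
Dec 15, 2002 falls between when the on-call engineer is paged (Nov 21, 2002) and when the incident channel is opened (Jan 13, 2003).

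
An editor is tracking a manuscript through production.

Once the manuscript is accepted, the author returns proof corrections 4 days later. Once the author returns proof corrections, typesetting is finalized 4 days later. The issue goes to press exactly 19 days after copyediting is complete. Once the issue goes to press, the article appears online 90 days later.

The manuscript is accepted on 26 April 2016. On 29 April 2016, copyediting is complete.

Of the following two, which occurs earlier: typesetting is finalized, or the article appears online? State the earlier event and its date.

Typesetting is finalized — 4 May 2016

The manuscript is accepted: Apr 26, 2016.
The author returns proof corrections: Apr 26, 2016 + 4 days = Apr 30, 2016.
Typesetting is finalized: Apr 30, 2016 + 4 days = May 4, 2016.
Copyediting is complete: Apr 29, 2016.
The issue goes to press: Apr 29, 2016 + 19 days = May 18, 2016.
The article appears online: May 18, 2016 + 90 days = Aug 16, 2016.
Comparing: typesetting is finalized on May 4, 2016 vs the article appears online on Aug 16, 2016. Earlier: typesetting is finalized.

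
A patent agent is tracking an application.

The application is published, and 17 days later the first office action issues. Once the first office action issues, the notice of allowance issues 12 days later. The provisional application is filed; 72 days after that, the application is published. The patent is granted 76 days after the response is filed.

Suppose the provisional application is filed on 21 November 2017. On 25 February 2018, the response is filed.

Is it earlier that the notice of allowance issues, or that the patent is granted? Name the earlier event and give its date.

The notice of allowance issues — 2 March 2018

The provisional application is filed: Nov 21, 2017.
The application is published: Nov 21, 2017 + 72 days = Feb 1, 2018.
The first office action issues: Feb 1, 2018 + 17 days = Feb 18, 2018.
The notice of allowance issues: Feb 18, 2018 + 12 days = Mar 2, 2018.
The response is filed: Feb 25, 2018.
The patent is granted: Feb 25, 2018 + 76 days = May 12, 2018.
Comparing: the notice of allowance issues on Mar 2, 2018 vs the patent is granted on May 12, 2018. Earlier: the notice of allowance issues.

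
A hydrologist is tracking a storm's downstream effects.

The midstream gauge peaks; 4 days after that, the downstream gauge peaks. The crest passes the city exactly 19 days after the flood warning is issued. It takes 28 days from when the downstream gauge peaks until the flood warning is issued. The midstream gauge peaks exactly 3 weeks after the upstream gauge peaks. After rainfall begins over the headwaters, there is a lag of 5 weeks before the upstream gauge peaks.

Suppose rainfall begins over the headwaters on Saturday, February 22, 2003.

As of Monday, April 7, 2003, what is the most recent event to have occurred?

Rainfall begins over the headwaters: Feb 22, 2003.
The upstream gauge peaks: Feb 22, 2003 + 5 weeks = Mar 29, 2003.
The midstream gauge peaks: Mar 29, 2003 + 3 weeks = Apr 19, 2003.
The downstream gauge peaks: Apr 19, 2003 + 4 days = Apr 23, 2003.
The flood warning is issued: Apr 23, 2003 + 28 days = May 21, 2003.
The crest passes the city: May 21, 2003 + 19 days = Jun 9, 2003.
Apr 7, 2003 falls between when the upstream gauge peaks (Mar 29, 2003) and when the midstream gauge peaks (Apr 19, 2003).

The upstream gauge peaks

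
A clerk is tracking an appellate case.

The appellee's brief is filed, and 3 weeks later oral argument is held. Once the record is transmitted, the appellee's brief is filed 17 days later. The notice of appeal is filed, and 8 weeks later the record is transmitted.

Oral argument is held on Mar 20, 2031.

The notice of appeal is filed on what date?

Oral argument is held: Mar 20, 2031.
The appellee's brief is filed: Mar 20, 2031 − 3 weeks = Feb 27, 2031.
The record is transmitted: Feb 27, 2031 − 17 days = Feb 10, 2031.
The notice of appeal is filed: Feb 10, 2031 − 8 weeks = Dec 16, 2030.

Dec 16, 2030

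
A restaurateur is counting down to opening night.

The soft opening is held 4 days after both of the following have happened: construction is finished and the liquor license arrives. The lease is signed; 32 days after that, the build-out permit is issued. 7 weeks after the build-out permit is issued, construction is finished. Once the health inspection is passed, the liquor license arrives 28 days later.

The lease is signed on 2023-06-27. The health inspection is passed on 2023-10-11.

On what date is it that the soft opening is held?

2023-11-12

The lease is signed: Jun 27, 2023.
The build-out permit is issued: Jun 27, 2023 + 32 days = Jul 29, 2023.
Construction is finished: Jul 29, 2023 + 7 weeks = Sep 16, 2023.
The health inspection is passed: Oct 11, 2023.
The liquor license arrives: Oct 11, 2023 + 28 days = Nov 8, 2023.
Both prerequisites met — construction is finished (Sep 16, 2023), the liquor license arrives (Nov 8, 2023); the later is Nov 8, 2023.
The soft opening is held: Nov 8, 2023 + 4 days = Nov 12, 2023.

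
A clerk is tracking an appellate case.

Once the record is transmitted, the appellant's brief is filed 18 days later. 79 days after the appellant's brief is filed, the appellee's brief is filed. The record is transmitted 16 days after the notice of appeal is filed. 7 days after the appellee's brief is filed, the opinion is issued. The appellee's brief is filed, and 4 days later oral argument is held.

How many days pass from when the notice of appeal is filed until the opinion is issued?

Causal path: the notice of appeal is filed → the record is transmitted → the appellant's brief is filed → the appellee's brief is filed → the opinion is issued.
Total delay along the path: 16 + 18 + 79 + 7 = 120 days.

120 days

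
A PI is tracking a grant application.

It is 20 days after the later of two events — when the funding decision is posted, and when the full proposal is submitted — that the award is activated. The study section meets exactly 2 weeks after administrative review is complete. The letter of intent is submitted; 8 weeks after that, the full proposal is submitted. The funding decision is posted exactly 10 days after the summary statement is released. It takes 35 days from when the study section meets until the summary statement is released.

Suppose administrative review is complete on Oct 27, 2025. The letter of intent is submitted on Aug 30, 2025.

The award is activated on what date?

Administrative review is complete: Oct 27, 2025.
The study section meets: Oct 27, 2025 + 2 weeks = Nov 10, 2025.
The summary statement is released: Nov 10, 2025 + 35 days = Dec 15, 2025.
The funding decision is posted: Dec 15, 2025 + 10 days = Dec 25, 2025.
The letter of intent is submitted: Aug 30, 2025.
The full proposal is submitted: Aug 30, 2025 + 8 weeks = Oct 25, 2025.
Both prerequisites met — the funding decision is posted (Dec 25, 2025), the full proposal is submitted (Oct 25, 2025); the later is Dec 25, 2025.
The award is activated: Dec 25, 2025 + 20 days = Jan 14, 2026.

Jan 14, 2026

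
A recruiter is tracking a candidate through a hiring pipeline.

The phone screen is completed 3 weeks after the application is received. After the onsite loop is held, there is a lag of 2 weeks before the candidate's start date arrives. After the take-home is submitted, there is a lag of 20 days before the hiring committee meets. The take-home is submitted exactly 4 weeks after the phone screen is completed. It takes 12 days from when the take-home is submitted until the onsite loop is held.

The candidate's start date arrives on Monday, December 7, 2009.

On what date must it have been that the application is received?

The candidate's start date arrives: Dec 7, 2009.
The onsite loop is held: Dec 7, 2009 − 2 weeks = Nov 23, 2009.
The take-home is submitted: Nov 23, 2009 − 12 days = Nov 11, 2009.
The phone screen is completed: Nov 11, 2009 − 4 weeks = Oct 14, 2009.
The application is received: Oct 14, 2009 − 3 weeks = Sep 23, 2009.

Wednesday, September 23, 2009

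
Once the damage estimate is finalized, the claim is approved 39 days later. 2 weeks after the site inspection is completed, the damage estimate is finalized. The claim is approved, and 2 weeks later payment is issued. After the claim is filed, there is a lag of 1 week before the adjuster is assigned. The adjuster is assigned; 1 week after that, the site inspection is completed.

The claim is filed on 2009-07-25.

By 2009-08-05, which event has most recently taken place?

The claim is filed: Jul 25, 2009.
The adjuster is assigned: Jul 25, 2009 + 1 week = Aug 1, 2009.
The site inspection is completed: Aug 1, 2009 + 1 week = Aug 8, 2009.
The damage estimate is finalized: Aug 8, 2009 + 2 weeks = Aug 22, 2009.
The claim is approved: Aug 22, 2009 + 39 days = Sep 30, 2009.
Payment is issued: Sep 30, 2009 + 2 weeks = Oct 14, 2009.
Aug 5, 2009 falls between when the adjuster is assigned (Aug 1, 2009) and when the site inspection is completed (Aug 8, 2009).

The adjuster is assigned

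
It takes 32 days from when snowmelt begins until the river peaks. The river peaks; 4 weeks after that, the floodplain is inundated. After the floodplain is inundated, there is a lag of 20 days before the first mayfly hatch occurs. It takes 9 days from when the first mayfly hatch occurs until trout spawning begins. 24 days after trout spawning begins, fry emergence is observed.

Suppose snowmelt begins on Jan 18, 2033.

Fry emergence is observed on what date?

May 11, 2033

Snowmelt begins: Jan 18, 2033.
The river peaks: Jan 18, 2033 + 32 days = Feb 19, 2033.
The floodplain is inundated: Feb 19, 2033 + 4 weeks = Mar 19, 2033.
The first mayfly hatch occurs: Mar 19, 2033 + 20 days = Apr 8, 2033.
Trout spawning begins: Apr 8, 2033 + 9 days = Apr 17, 2033.
Fry emergence is observed: Apr 17, 2033 + 24 days = May 11, 2033.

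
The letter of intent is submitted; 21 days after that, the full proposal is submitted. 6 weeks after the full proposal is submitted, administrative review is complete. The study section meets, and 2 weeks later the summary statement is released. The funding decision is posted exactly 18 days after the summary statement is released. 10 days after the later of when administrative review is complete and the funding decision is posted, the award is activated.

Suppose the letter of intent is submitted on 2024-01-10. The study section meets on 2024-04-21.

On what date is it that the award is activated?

The letter of intent is submitted: Jan 10, 2024.
The full proposal is submitted: Jan 10, 2024 + 21 days = Jan 31, 2024.
Administrative review is complete: Jan 31, 2024 + 6 weeks = Mar 13, 2024.
The study section meets: Apr 21, 2024.
The summary statement is released: Apr 21, 2024 + 2 weeks = May 5, 2024.
The funding decision is posted: May 5, 2024 + 18 days = May 23, 2024.
Both prerequisites met — administrative review is complete (Mar 13, 2024), the funding decision is posted (May 23, 2024); the later is May 23, 2024.
The award is activated: May 23, 2024 + 10 days = Jun 2, 2024.

2024-06-02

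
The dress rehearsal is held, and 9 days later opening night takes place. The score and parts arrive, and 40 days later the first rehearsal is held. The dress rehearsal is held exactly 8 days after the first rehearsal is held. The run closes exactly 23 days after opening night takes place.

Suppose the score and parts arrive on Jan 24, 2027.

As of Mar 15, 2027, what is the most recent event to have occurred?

The dress rehearsal is held

The score and parts arrive: Jan 24, 2027.
The first rehearsal is held: Jan 24, 2027 + 40 days = Mar 5, 2027.
The dress rehearsal is held: Mar 5, 2027 + 8 days = Mar 13, 2027.
Opening night takes place: Mar 13, 2027 + 9 days = Mar 22, 2027.
The run closes: Mar 22, 2027 + 23 days = Apr 14, 2027.
Mar 15, 2027 falls between when the dress rehearsal is held (Mar 13, 2027) and when opening night takes place (Mar 22, 2027).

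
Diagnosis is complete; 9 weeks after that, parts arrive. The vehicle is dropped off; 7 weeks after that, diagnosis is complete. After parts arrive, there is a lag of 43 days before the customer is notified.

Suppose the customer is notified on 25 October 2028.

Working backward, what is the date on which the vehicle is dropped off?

The customer is notified: Oct 25, 2028.
Parts arrive: Oct 25, 2028 − 43 days = Sep 12, 2028.
Diagnosis is complete: Sep 12, 2028 − 9 weeks = Jul 11, 2028.
The vehicle is dropped off: Jul 11, 2028 − 7 weeks = May 23, 2028.

23 May 2028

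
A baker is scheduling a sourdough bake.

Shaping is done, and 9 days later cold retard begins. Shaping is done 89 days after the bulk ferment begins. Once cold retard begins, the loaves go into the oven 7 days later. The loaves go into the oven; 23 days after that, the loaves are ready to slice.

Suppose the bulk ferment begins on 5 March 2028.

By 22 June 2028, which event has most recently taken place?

The loaves go into the oven

The bulk ferment begins: Mar 5, 2028.
Shaping is done: Mar 5, 2028 + 89 days = Jun 2, 2028.
Cold retard begins: Jun 2, 2028 + 9 days = Jun 11, 2028.
The loaves go into the oven: Jun 11, 2028 + 7 days = Jun 18, 2028.
The loaves are ready to slice: Jun 18, 2028 + 23 days = Jul 11, 2028.
Jun 22, 2028 falls between when the loaves go into the oven (Jun 18, 2028) and when the loaves are ready to slice (Jul 11, 2028).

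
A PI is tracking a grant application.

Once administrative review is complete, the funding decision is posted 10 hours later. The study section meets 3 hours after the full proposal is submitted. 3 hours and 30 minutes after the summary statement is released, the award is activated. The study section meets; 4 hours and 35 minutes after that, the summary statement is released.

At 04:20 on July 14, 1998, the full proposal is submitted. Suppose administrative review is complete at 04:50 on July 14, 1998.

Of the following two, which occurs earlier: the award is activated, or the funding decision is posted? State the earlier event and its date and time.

The full proposal is submitted: 04:20 Jul 14, 1998.
The study section meets: 04:20 Jul 14, 1998 + 3h = 07:20 Jul 14, 1998.
The summary statement is released: 07:20 Jul 14, 1998 + 4h35m = 11:55 Jul 14, 1998.
The award is activated: 11:55 Jul 14, 1998 + 3h30m = 15:25 Jul 14, 1998.
Administrative review is complete: 04:50 Jul 14, 1998.
The funding decision is posted: 04:50 Jul 14, 1998 + 10h = 14:50 Jul 14, 1998.
Comparing: the award is activated at 15:25 Jul 14, 1998 vs the funding decision is posted at 14:50 Jul 14, 1998. Earlier: the funding decision is posted.

The funding decision is posted — 14:50 on July 14, 1998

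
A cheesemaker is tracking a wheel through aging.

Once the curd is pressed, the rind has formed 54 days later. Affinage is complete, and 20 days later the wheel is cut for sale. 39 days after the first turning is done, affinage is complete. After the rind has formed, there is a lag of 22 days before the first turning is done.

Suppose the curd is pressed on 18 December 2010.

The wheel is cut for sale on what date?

The curd is pressed: Dec 18, 2010.
The rind has formed: Dec 18, 2010 + 54 days = Feb 10, 2011.
The first turning is done: Feb 10, 2011 + 22 days = Mar 4, 2011.
Affinage is complete: Mar 4, 2011 + 39 days = Apr 12, 2011.
The wheel is cut for sale: Apr 12, 2011 + 20 days = May 2, 2011.

2 May 2011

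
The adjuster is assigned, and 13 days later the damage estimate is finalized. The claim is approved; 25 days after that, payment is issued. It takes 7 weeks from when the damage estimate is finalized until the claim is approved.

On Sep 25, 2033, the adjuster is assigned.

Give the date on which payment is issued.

The adjuster is assigned: Sep 25, 2033.
The damage estimate is finalized: Sep 25, 2033 + 13 days = Oct 8, 2033.
The claim is approved: Oct 8, 2033 + 7 weeks = Nov 26, 2033.
Payment is issued: Nov 26, 2033 + 25 days = Dec 21, 2033.

Dec 21, 2033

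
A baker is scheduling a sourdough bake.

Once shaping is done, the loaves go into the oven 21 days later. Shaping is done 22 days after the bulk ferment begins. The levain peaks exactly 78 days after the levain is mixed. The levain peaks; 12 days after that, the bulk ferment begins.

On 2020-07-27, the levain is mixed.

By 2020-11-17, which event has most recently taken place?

Shaping is done

The levain is mixed: Jul 27, 2020.
The levain peaks: Jul 27, 2020 + 78 days = Oct 13, 2020.
The bulk ferment begins: Oct 13, 2020 + 12 days = Oct 25, 2020.
Shaping is done: Oct 25, 2020 + 22 days = Nov 16, 2020.
The loaves go into the oven: Nov 16, 2020 + 21 days = Dec 7, 2020.
Nov 17, 2020 falls between when shaping is done (Nov 16, 2020) and when the loaves go into the oven (Dec 7, 2020).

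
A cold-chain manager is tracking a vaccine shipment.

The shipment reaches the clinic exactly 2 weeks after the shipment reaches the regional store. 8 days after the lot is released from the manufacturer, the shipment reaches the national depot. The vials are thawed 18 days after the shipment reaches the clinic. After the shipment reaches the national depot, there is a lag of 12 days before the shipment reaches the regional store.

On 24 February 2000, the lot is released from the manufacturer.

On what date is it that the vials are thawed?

16 April 2000

The lot is released from the manufacturer: Feb 24, 2000.
The shipment reaches the national depot: Feb 24, 2000 + 8 days = Mar 3, 2000.
The shipment reaches the regional store: Mar 3, 2000 + 12 days = Mar 15, 2000.
The shipment reaches the clinic: Mar 15, 2000 + 2 weeks = Mar 29, 2000.
The vials are thawed: Mar 29, 2000 + 18 days = Apr 16, 2000.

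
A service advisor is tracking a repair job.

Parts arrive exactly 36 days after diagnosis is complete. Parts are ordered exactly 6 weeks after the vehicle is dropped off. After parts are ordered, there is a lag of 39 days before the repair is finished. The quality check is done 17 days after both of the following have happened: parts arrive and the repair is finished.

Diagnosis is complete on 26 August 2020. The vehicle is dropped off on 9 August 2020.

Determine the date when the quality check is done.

Diagnosis is complete: Aug 26, 2020.
Parts arrive: Aug 26, 2020 + 36 days = Oct 1, 2020.
The vehicle is dropped off: Aug 9, 2020.
Parts are ordered: Aug 9, 2020 + 6 weeks = Sep 20, 2020.
The repair is finished: Sep 20, 2020 + 39 days = Oct 29, 2020.
Both prerequisites met — parts arrive (Oct 1, 2020), the repair is finished (Oct 29, 2020); the later is Oct 29, 2020.
The quality check is done: Oct 29, 2020 + 17 days = Nov 15, 2020.

15 November 2020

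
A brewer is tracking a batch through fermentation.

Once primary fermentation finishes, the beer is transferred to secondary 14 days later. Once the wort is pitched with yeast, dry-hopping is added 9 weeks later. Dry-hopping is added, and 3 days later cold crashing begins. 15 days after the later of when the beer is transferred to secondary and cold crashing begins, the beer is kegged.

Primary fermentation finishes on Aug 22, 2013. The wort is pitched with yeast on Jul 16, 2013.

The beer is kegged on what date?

Oct 5, 2013

Primary fermentation finishes: Aug 22, 2013.
The beer is transferred to secondary: Aug 22, 2013 + 14 days = Sep 5, 2013.
The wort is pitched with yeast: Jul 16, 2013.
Dry-hopping is added: Jul 16, 2013 + 9 weeks = Sep 17, 2013.
Cold crashing begins: Sep 17, 2013 + 3 days = Sep 20, 2013.
Both prerequisites met — the beer is transferred to secondary (Sep 5, 2013), cold crashing begins (Sep 20, 2013); the later is Sep 20, 2013.
The beer is kegged: Sep 20, 2013 + 15 days = Oct 5, 2013.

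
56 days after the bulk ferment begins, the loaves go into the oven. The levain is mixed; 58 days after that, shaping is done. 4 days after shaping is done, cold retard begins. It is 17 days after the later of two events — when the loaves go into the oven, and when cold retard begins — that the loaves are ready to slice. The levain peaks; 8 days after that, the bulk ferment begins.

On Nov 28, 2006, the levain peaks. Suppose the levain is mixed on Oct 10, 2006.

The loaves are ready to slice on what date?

The levain peaks: Nov 28, 2006.
The bulk ferment begins: Nov 28, 2006 + 8 days = Dec 6, 2006.
The loaves go into the oven: Dec 6, 2006 + 56 days = Jan 31, 2007.
The levain is mixed: Oct 10, 2006.
Shaping is done: Oct 10, 2006 + 58 days = Dec 7, 2006.
Cold retard begins: Dec 7, 2006 + 4 days = Dec 11, 2006.
Both prerequisites met — the loaves go into the oven (Jan 31, 2007), cold retard begins (Dec 11, 2006); the later is Jan 31, 2007.
The loaves are ready to slice: Jan 31, 2007 + 17 days = Feb 17, 2007.

Feb 17, 2007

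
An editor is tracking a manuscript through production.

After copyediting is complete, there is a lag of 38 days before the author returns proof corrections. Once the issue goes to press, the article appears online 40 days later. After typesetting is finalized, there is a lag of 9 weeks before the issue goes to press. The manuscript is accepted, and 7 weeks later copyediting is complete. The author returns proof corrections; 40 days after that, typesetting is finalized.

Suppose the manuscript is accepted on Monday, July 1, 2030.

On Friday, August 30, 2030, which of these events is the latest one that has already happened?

The manuscript is accepted: Jul 1, 2030.
Copyediting is complete: Jul 1, 2030 + 7 weeks = Aug 19, 2030.
The author returns proof corrections: Aug 19, 2030 + 38 days = Sep 26, 2030.
Typesetting is finalized: Sep 26, 2030 + 40 days = Nov 5, 2030.
The issue goes to press: Nov 5, 2030 + 9 weeks = Jan 7, 2031.
The article appears online: Jan 7, 2031 + 40 days = Feb 16, 2031.
Aug 30, 2030 falls between when copyediting is complete (Aug 19, 2030) and when the author returns proof corrections (Sep 26, 2030).

Copyediting is complete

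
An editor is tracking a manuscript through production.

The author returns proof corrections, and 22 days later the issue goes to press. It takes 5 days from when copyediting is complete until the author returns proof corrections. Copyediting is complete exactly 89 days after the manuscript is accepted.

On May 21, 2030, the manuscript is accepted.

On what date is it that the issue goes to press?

September 14, 2030

The manuscript is accepted: May 21, 2030.
Copyediting is complete: May 21, 2030 + 89 days = Aug 18, 2030.
The author returns proof corrections: Aug 18, 2030 + 5 days = Aug 23, 2030.
The issue goes to press: Aug 23, 2030 + 22 days = Sep 14, 2030.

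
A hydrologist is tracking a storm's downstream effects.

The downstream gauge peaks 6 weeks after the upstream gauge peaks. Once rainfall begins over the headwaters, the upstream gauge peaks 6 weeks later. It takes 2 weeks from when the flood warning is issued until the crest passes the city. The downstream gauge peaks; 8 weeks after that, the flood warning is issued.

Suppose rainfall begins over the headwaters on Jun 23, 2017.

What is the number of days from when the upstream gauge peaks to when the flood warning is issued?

Causal path: the upstream gauge peaks → the downstream gauge peaks → the flood warning is issued.
Total delay along the path: 6 + 8 weeks = 14 weeks = 98 days.

98 days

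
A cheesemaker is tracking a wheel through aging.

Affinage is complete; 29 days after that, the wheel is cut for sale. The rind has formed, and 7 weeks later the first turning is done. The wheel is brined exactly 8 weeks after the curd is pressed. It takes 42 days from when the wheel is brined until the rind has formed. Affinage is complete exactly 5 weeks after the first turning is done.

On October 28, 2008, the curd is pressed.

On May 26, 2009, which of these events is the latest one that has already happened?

Affinage is complete

The curd is pressed: Oct 28, 2008.
The wheel is brined: Oct 28, 2008 + 8 weeks = Dec 23, 2008.
The rind has formed: Dec 23, 2008 + 42 days = Feb 3, 2009.
The first turning is done: Feb 3, 2009 + 7 weeks = Mar 24, 2009.
Affinage is complete: Mar 24, 2009 + 5 weeks = Apr 28, 2009.
The wheel is cut for sale: Apr 28, 2009 + 29 days = May 27, 2009.
May 26, 2009 falls between when affinage is complete (Apr 28, 2009) and when the wheel is cut for sale (May 27, 2009).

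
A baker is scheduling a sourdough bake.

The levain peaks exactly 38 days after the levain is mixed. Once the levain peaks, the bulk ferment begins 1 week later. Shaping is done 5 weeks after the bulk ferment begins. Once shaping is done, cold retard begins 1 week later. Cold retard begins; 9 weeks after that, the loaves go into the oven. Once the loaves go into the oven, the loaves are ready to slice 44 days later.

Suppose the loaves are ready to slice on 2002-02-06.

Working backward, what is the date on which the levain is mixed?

2001-07-27

The loaves are ready to slice: Feb 6, 2002.
The loaves go into the oven: Feb 6, 2002 − 44 days = Dec 24, 2001.
Cold retard begins: Dec 24, 2001 − 9 weeks = Oct 22, 2001.
Shaping is done: Oct 22, 2001 − 1 week = Oct 15, 2001.
The bulk ferment begins: Oct 15, 2001 − 5 weeks = Sep 10, 2001.
The levain peaks: Sep 10, 2001 − 1 week = Sep 3, 2001.
The levain is mixed: Sep 3, 2001 − 38 days = Jul 27, 2001.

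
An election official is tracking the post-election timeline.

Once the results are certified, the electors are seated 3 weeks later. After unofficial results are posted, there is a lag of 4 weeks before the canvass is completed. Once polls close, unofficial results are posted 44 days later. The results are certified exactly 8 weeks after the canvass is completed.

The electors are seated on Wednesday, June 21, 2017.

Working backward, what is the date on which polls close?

Monday, January 23, 2017

The electors are seated: Jun 21, 2017.
The results are certified: Jun 21, 2017 − 3 weeks = May 31, 2017.
The canvass is completed: May 31, 2017 − 8 weeks = Apr 5, 2017.
Unofficial results are posted: Apr 5, 2017 − 4 weeks = Mar 8, 2017.
Polls close: Mar 8, 2017 − 44 days = Jan 23, 2017.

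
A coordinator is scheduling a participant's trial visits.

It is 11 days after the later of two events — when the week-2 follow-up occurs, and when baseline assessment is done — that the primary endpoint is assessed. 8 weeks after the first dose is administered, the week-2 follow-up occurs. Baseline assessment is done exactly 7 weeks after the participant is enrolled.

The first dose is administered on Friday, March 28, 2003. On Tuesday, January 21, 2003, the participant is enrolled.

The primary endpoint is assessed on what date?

Tuesday, June 3, 2003

The first dose is administered: Mar 28, 2003.
The week-2 follow-up occurs: Mar 28, 2003 + 8 weeks = May 23, 2003.
The participant is enrolled: Jan 21, 2003.
Baseline assessment is done: Jan 21, 2003 + 7 weeks = Mar 11, 2003.
Both prerequisites met — the week-2 follow-up occurs (May 23, 2003), baseline assessment is done (Mar 11, 2003); the later is May 23, 2003.
The primary endpoint is assessed: May 23, 2003 + 11 days = Jun 3, 2003.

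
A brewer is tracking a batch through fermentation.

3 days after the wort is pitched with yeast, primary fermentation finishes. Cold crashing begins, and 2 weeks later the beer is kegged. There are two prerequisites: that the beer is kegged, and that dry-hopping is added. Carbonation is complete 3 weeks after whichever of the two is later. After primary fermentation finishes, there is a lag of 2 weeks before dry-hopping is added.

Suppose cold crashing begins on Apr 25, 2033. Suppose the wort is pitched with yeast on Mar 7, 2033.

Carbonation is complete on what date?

May 30, 2033

Cold crashing begins: Apr 25, 2033.
The beer is kegged: Apr 25, 2033 + 2 weeks = May 9, 2033.
The wort is pitched with yeast: Mar 7, 2033.
Primary fermentation finishes: Mar 7, 2033 + 3 days = Mar 10, 2033.
Dry-hopping is added: Mar 10, 2033 + 2 weeks = Mar 24, 2033.
Both prerequisites met — the beer is kegged (May 9, 2033), dry-hopping is added (Mar 24, 2033); the later is May 9, 2033.
Carbonation is complete: May 9, 2033 + 3 weeks = May 30, 2033.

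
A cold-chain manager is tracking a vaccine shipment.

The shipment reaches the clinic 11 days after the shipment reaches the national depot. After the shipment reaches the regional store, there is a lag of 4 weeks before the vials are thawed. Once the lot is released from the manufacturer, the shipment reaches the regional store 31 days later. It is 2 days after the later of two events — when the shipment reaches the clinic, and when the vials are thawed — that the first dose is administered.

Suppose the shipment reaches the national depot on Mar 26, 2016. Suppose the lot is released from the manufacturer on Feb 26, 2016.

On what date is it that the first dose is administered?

The shipment reaches the national depot: Mar 26, 2016.
The shipment reaches the clinic: Mar 26, 2016 + 11 days = Apr 6, 2016.
The lot is released from the manufacturer: Feb 26, 2016.
The shipment reaches the regional store: Feb 26, 2016 + 31 days = Mar 28, 2016.
The vials are thawed: Mar 28, 2016 + 4 weeks = Apr 25, 2016.
Both prerequisites met — the shipment reaches the clinic (Apr 6, 2016), the vials are thawed (Apr 25, 2016); the later is Apr 25, 2016.
The first dose is administered: Apr 25, 2016 + 2 days = Apr 27, 2016.

Apr 27, 2016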